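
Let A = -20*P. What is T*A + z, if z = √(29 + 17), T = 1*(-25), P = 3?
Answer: 1500 + √46 ≈ 1506.8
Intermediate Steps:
A = -60 (A = -20*3 = -60)
T = -25
z = √46 ≈ 6.7823
T*A + z = -25*(-60) + √46 = 1500 + √46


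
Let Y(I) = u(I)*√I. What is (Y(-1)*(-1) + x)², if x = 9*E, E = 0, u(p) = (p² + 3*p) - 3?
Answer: -25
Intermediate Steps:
u(p) = -3 + p² + 3*p
Y(I) = √I*(-3 + I² + 3*I) (Y(I) = (-3 + I² + 3*I)*√I = √I*(-3 + I² + 3*I))
x = 0 (x = 9*0 = 0)
(Y(-1)*(-1) + x)² = ((√(-1)*(-3 + (-1)² + 3*(-1)))*(-1) + 0)² = ((I*(-3 + 1 - 3))*(-1) + 0)² = ((I*(-5))*(-1) + 0)² = (-5*I*(-1) + 0)² = (5*I + 0)² = (5*I)² = -25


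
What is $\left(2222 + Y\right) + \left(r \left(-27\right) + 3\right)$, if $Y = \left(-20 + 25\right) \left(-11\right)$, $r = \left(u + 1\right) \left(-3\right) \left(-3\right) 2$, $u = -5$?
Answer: $4114$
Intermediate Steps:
$r = -72$ ($r = \left(-5 + 1\right) \left(-3\right) \left(-3\right) 2 = \left(-4\right) \left(-3\right) \left(-3\right) 2 = 12 \left(-3\right) 2 = \left(-36\right) 2 = -72$)
$Y = -55$ ($Y = 5 \left(-11\right) = -55$)
$\left(2222 + Y\right) + \left(r \left(-27\right) + 3\right) = \left(2222 - 55\right) + \left(\left(-72\right) \left(-27\right) + 3\right) = 2167 + \left(1944 + 3\right) = 2167 + 1947 = 4114$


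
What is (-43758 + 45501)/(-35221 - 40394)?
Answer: -581/25205 ≈ -0.023051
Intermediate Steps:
(-43758 + 45501)/(-35221 - 40394) = 1743/(-75615) = 1743*(-1/75615) = -581/25205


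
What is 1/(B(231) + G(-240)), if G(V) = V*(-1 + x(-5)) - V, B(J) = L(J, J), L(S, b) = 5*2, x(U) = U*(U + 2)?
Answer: -1/3110 ≈ -0.00032154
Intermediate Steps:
x(U) = U*(2 + U)
L(S, b) = 10
B(J) = 10
G(V) = 13*V (G(V) = V*(-1 - 5*(2 - 5)) - V = V*(-1 - 5*(-3)) - V = V*(-1 + 15) - V = V*14 - V = 14*V - V = 13*V)
1/(B(231) + G(-240)) = 1/(10 + 13*(-240)) = 1/(10 - 3120) = 1/(-3110) = -1/3110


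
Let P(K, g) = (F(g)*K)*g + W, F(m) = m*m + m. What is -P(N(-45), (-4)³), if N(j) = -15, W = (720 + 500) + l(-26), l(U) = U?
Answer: -3871914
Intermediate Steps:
F(m) = m + m² (F(m) = m² + m = m + m²)
W = 1194 (W = (720 + 500) - 26 = 1220 - 26 = 1194)
P(K, g) = 1194 + K*g²*(1 + g) (P(K, g) = ((g*(1 + g))*K)*g + 1194 = (K*g*(1 + g))*g + 1194 = K*g²*(1 + g) + 1194 = 1194 + K*g²*(1 + g))
-P(N(-45), (-4)³) = -(1194 - 15*((-4)³)²*(1 + (-4)³)) = -(1194 - 15*(-64)²*(1 - 64)) = -(1194 - 15*4096*(-63)) = -(1194 + 3870720) = -1*3871914 = -3871914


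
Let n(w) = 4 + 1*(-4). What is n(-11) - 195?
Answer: -195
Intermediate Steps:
n(w) = 0 (n(w) = 4 - 4 = 0)
n(-11) - 195 = 0 - 195 = -195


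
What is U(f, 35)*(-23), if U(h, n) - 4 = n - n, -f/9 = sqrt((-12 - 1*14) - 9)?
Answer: -92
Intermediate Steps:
f = -9*I*sqrt(35) (f = -9*sqrt((-12 - 1*14) - 9) = -9*sqrt((-12 - 14) - 9) = -9*sqrt(-26 - 9) = -9*I*sqrt(35) ≈ -53.245*I)
U(h, n) = 4 (U(h, n) = 4 + (n - n) = 4 + 0 = 4)
U(f, 35)*(-23) = 4*(-23) = -92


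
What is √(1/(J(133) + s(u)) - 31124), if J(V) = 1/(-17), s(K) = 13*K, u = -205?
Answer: I*√7098463339674/15102 ≈ 176.42*I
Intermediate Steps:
J(V) = -1/17
√(1/(J(133) + s(u)) - 31124) = √(1/(-1/17 + 13*(-205)) - 31124) = √(1/(-1/17 - 2665) - 31124) = √(1/(-45306/17) - 31124) = √(-17/45306 - 31124) = √(-1410103961/45306) = I*√7098463339674/15102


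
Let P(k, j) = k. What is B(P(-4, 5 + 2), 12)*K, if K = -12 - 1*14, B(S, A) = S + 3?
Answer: 26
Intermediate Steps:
B(S, A) = 3 + S
K = -26 (K = -12 - 14 = -26)
B(P(-4, 5 + 2), 12)*K = (3 - 4)*(-26) = -1*(-26) = 26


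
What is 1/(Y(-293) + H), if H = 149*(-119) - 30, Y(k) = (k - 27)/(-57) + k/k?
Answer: -57/1012000 ≈ -5.6324e-5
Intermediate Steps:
Y(k) = 28/19 - k/57 (Y(k) = (-27 + k)*(-1/57) + 1 = (9/19 - k/57) + 1 = 28/19 - k/57)
H = -17761 (H = -17731 - 30 = -17761)
1/(Y(-293) + H) = 1/((28/19 - 1/57*(-293)) - 17761) = 1/((28/19 + 293/57) - 17761) = 1/(377/57 - 17761) = 1/(-1012000/57) = -57/1012000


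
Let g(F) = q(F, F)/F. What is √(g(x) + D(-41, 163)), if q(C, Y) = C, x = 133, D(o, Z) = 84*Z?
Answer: √13693 ≈ 117.02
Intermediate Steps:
g(F) = 1 (g(F) = F/F = 1)
√(g(x) + D(-41, 163)) = √(1 + 84*163) = √(1 + 13692) = √13693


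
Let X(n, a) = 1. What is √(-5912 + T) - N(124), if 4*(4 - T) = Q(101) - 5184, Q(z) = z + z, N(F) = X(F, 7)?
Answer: -1 + 5*I*√746/2 ≈ -1.0 + 68.282*I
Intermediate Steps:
N(F) = 1
Q(z) = 2*z
T = 2499/2 (T = 4 - (2*101 - 5184)/4 = 4 - (202 - 5184)/4 = 4 - ¼*(-4982) = 4 + 2491/2 = 2499/2 ≈ 1249.5)
√(-5912 + T) - N(124) = √(-5912 + 2499/2) - 1*1 = √(-9325/2) - 1 = 5*I*√746/2 - 1 = -1 + 5*I*√746/2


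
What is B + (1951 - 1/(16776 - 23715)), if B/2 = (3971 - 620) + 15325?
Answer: 272723518/6939 ≈ 39303.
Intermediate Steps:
B = 37352 (B = 2*((3971 - 620) + 15325) = 2*(3351 + 15325) = 2*18676 = 37352)
B + (1951 - 1/(16776 - 23715)) = 37352 + (1951 - 1/(16776 - 23715)) = 37352 + (1951 - 1/(-6939)) = 37352 + (1951 - 1*(-1/6939)) = 37352 + (1951 + 1/6939) = 37352 + 13537990/6939 = 272723518/6939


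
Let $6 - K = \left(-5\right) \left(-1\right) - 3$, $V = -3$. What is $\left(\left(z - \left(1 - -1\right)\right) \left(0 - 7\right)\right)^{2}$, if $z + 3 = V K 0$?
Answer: $1225$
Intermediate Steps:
$K = 4$ ($K = 6 - \left(\left(-5\right) \left(-1\right) - 3\right) = 6 - \left(5 - 3\right) = 6 - 2 = 4$)
$z = -3$ ($z = -3 + \left(-3\right) 4 \cdot 0 = -3 - 0 = -3 + 0 = -3$)
$\left(\left(z - \left(1 - -1\right)\right) \left(0 - 7\right)\right)^{2} = \left(\left(-3 - \left(1 - -1\right)\right) \left(0 - 7\right)\right)^{2} = \left(\left(-3 - \left(1 + 1\right)\right) \left(-7\right)\right)^{2} = \left(\left(-3 - 2\right) \left(-7\right)\right)^{2} = \left(\left(-5\right) \left(-7\right)\right)^{2} = 35^{2} = 1225$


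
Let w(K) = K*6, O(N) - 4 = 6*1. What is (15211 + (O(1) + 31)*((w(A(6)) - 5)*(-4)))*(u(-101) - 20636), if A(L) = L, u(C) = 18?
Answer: -208798486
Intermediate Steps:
O(N) = 10 (O(N) = 4 + 6*1 = 4 + 6 = 10)
w(K) = 6*K
(15211 + (O(1) + 31)*((w(A(6)) - 5)*(-4)))*(u(-101) - 20636) = (15211 + (10 + 31)*((6*6 - 5)*(-4)))*(18 - 20636) = (15211 + 41*((36 - 5)*(-4)))*(-20618) = (15211 + 41*(31*(-4)))*(-20618) = (15211 + 41*(-124))*(-20618) = (15211 - 5084)*(-20618) = 10127*(-20618) = -208798486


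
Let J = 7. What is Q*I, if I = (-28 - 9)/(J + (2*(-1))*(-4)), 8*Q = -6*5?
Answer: 37/4 ≈ 9.2500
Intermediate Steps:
Q = -15/4 (Q = (-6*5)/8 = (⅛)*(-30) = -15/4 ≈ -3.7500)
I = -37/15 (I = (-28 - 9)/(7 + (2*(-1))*(-4)) = -37/(7 - 2*(-4)) = -37/(7 + 8) = -37/15 ≈ -2.4667)
Q*I = -15/4*(-37/15) = 37/4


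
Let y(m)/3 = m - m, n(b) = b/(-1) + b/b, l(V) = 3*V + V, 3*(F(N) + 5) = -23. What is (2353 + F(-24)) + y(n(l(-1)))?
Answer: 7021/3 ≈ 2340.3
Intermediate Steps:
F(N) = -38/3 (F(N) = -5 + (1/3)*(-23) = -5 - 23/3 = -38/3)
l(V) = 4*V
n(b) = 1 - b (n(b) = b*(-1) + 1 = -b + 1 = 1 - b)
y(m) = 0 (y(m) = 3*(m - m) = 3*0 = 0)
(2353 + F(-24)) + y(n(l(-1))) = (2353 - 38/3) + 0 = 7021/3 + 0 = 7021/3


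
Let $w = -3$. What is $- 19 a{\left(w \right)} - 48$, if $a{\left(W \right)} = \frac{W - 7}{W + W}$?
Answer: $- \frac{239}{3} \approx -79.667$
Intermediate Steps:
$a{\left(W \right)} = \frac{-7 + W}{2 W}$
$- 19 a{\left(w \right)} - 48 = - 19 \frac{-7 - 3}{2 \left(-3\right)} - 48 = - 19 \cdot \frac{1}{2} \left(- \frac{1}{3}\right) \left(-10\right) - 48 = \left(-19\right) \frac{5}{3} - 48 = - \frac{95}{3} - 48 = - \frac{239}{3}$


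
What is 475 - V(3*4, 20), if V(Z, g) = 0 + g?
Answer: 455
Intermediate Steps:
V(Z, g) = g
475 - V(3*4, 20) = 475 - 1*20 = 475 - 20 = 455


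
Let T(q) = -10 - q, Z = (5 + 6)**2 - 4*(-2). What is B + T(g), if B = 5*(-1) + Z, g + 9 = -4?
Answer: 127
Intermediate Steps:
g = -13 (g = -9 - 4 = -13)
Z = 129 (Z = 11**2 + 8 = 121 + 8 = 129)
B = 124 (B = 5*(-1) + 129 = -5 + 129 = 124)
B + T(g) = 124 + (-10 - 1*(-13)) = 124 + (-10 + 13) = 124 + 3 = 127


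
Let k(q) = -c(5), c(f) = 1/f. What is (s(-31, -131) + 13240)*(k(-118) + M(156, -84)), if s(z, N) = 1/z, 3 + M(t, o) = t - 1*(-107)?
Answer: 533160261/155 ≈ 3.4397e+6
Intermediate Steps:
M(t, o) = 104 + t (M(t, o) = -3 + (t - 1*(-107)) = -3 + (t + 107) = -3 + (107 + t) = 104 + t)
k(q) = -⅕ (k(q) = -1/5 = -1*⅕ = -⅕)
(s(-31, -131) + 13240)*(k(-118) + M(156, -84)) = (1/(-31) + 13240)*(-⅕ + (104 + 156)) = (-1/31 + 13240)*(-⅕ + 260) = (410439/31)*(1299/5) = 533160261/155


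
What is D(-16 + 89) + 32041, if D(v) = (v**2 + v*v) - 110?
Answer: 42589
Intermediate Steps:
D(v) = -110 + 2*v**2 (D(v) = (v**2 + v**2) - 110 = 2*v**2 - 110 = -110 + 2*v**2)
D(-16 + 89) + 32041 = (-110 + 2*(-16 + 89)**2) + 32041 = (-110 + 2*73**2) + 32041 = (-110 + 2*5329) + 32041 = (-110 + 10658) + 32041 = 10548 + 32041 = 42589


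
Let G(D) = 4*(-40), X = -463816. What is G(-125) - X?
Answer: 463656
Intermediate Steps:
G(D) = -160
G(-125) - X = -160 - 1*(-463816) = -160 + 463816 = 463656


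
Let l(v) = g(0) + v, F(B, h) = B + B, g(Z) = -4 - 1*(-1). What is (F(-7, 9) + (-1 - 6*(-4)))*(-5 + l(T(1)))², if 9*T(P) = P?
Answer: 5041/9 ≈ 560.11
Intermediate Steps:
T(P) = P/9
g(Z) = -3 (g(Z) = -4 + 1 = -3)
F(B, h) = 2*B
l(v) = -3 + v
(F(-7, 9) + (-1 - 6*(-4)))*(-5 + l(T(1)))² = (2*(-7) + (-1 - 6*(-4)))*(-5 + (-3 + (⅑)*1))² = (-14 + (-1 + 24))*(-5 + (-3 + ⅑))² = (-14 + 23)*(-5 - 26/9)² = 9*(-71/9)² = 9*(5041/81) = 5041/9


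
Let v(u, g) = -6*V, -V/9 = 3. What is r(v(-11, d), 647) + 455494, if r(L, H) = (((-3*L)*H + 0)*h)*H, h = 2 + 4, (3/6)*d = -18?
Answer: -1220208350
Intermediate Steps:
d = -36 (d = 2*(-18) = -36)
V = -27 (V = -9*3 = -27)
v(u, g) = 162 (v(u, g) = -6*(-27) = 162)
h = 6
r(L, H) = -18*L*H**2 (r(L, H) = (((-3*L)*H + 0)*6)*H = ((-3*H*L + 0)*6)*H = (-3*H*L*6)*H = (-18*H*L)*H = -18*L*H**2)
r(v(-11, d), 647) + 455494 = -18*162*647**2 + 455494 = -18*162*418609 + 455494 = -1220663844 + 455494 = -1220208350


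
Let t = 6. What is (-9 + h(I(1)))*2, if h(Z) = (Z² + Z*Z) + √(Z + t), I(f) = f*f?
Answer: -14 + 2*√7 ≈ -8.7085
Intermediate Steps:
I(f) = f²
h(Z) = √(6 + Z) + 2*Z² (h(Z) = (Z² + Z*Z) + √(Z + 6) = (Z² + Z²) + √(6 + Z) = 2*Z² + √(6 + Z) = √(6 + Z) + 2*Z²)
(-9 + h(I(1)))*2 = (-9 + (√(6 + 1²) + 2*(1²)²))*2 = (-9 + (√(6 + 1) + 2*1²))*2 = (-9 + (√7 + 2*1))*2 = (-9 + (√7 + 2))*2 = (-9 + (2 + √7))*2 = (-7 + √7)*2 = -14 + 2*√7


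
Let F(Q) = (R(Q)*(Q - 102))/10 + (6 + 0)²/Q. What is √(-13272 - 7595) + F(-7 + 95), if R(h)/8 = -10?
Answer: 2473/22 + I*√20867 ≈ 112.41 + 144.45*I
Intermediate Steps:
R(h) = -80 (R(h) = 8*(-10) = -80)
F(Q) = 816 - 8*Q + 36/Q (F(Q) = -80*(Q - 102)/10 + (6 + 0)²/Q = -80*(-102 + Q)*(⅒) + 6²/Q = (8160 - 80*Q)*(⅒) + 36/Q = (816 - 8*Q) + 36/Q = 816 - 8*Q + 36/Q)
√(-13272 - 7595) + F(-7 + 95) = √(-13272 - 7595) + (816 - 8*(-7 + 95) + 36/(-7 + 95)) = √(-20867) + (816 - 8*88 + 36/88) = I*√20867 + (816 - 704 + 36*(1/88)) = I*√20867 + (816 - 704 + 9/22) = I*√20867 + 2473/22 = 2473/22 + I*√20867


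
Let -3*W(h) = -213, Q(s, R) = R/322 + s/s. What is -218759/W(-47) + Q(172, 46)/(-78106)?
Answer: -59802366873/19409341 ≈ -3081.1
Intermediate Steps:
Q(s, R) = 1 + R/322 (Q(s, R) = R*(1/322) + 1 = R/322 + 1 = 1 + R/322)
W(h) = 71 (W(h) = -1/3*(-213) = 71)
-218759/W(-47) + Q(172, 46)/(-78106) = -218759/71 + (1 + (1/322)*46)/(-78106) = -218759*1/71 + (1 + 1/7)*(-1/78106) = -218759/71 + (8/7)*(-1/78106) = -218759/71 - 4/273371 = -59802366873/19409341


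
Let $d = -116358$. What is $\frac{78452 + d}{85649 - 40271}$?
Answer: $- \frac{18953}{22689} \approx -0.83534$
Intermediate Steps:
$\frac{78452 + d}{85649 - 40271} = \frac{78452 - 116358}{85649 - 40271} = - \frac{37906}{45378} = \left(-37906\right) \frac{1}{45378} = - \frac{18953}{22689}$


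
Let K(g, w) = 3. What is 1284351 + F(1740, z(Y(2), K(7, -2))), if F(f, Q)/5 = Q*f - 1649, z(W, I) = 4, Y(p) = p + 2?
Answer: 1310906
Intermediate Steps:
Y(p) = 2 + p
F(f, Q) = -8245 + 5*Q*f (F(f, Q) = 5*(Q*f - 1649) = 5*(-1649 + Q*f) = -8245 + 5*Q*f)
1284351 + F(1740, z(Y(2), K(7, -2))) = 1284351 + (-8245 + 5*4*1740) = 1284351 + (-8245 + 34800) = 1284351 + 26555 = 1310906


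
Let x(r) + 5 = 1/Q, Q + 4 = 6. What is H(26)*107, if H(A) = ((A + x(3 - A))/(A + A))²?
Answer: 197843/10816 ≈ 18.292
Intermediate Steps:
Q = 2 (Q = -4 + 6 = 2)
x(r) = -9/2 (x(r) = -5 + 1/2 = -5 + ½ = -9/2)
H(A) = (-9/2 + A)²/(4*A²) (H(A) = ((A - 9/2)/(A + A))² = ((-9/2 + A)/((2*A)))² = ((-9/2 + A)*(1/(2*A)))² = ((-9/2 + A)/(2*A))² = (-9/2 + A)²/(4*A²))
H(26)*107 = ((1/16)*(-9 + 2*26)²/26²)*107 = ((1/16)*(1/676)*(-9 + 52)²)*107 = ((1/16)*(1/676)*43²)*107 = ((1/16)*(1/676)*1849)*107 = (1849/10816)*107 = 197843/10816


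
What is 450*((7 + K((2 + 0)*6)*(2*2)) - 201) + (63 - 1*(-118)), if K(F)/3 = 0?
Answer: -87119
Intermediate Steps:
K(F) = 0 (K(F) = 3*0 = 0)
450*((7 + K((2 + 0)*6)*(2*2)) - 201) + (63 - 1*(-118)) = 450*((7 + 0*(2*2)) - 201) + (63 - 1*(-118)) = 450*((7 + 0*4) - 201) + (63 + 118) = 450*((7 + 0) - 201) + 181 = 450*(7 - 201) + 181 = 450*(-194) + 181 = -87300 + 181 = -87119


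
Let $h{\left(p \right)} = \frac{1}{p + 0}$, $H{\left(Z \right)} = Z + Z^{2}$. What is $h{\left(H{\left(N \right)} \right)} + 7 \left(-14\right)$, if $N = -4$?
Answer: $- \frac{1175}{12} \approx -97.917$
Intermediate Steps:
$h{\left(p \right)} = \frac{1}{p}$
$h{\left(H{\left(N \right)} \right)} + 7 \left(-14\right) = \frac{1}{\left(-4\right) \left(1 - 4\right)} + 7 \left(-14\right) = \frac{1}{\left(-4\right) \left(-3\right)} - 98 = \frac{1}{12} - 98 = - \frac{1175}{12}$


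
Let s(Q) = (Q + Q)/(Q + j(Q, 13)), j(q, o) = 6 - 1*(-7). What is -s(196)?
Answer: -392/209 ≈ -1.8756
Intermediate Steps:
j(q, o) = 13 (j(q, o) = 6 + 7 = 13)
s(Q) = 2*Q/(13 + Q) (s(Q) = (Q + Q)/(Q + 13) = (2*Q)/(13 + Q) = 2*Q/(13 + Q))
-s(196) = -2*196/(13 + 196) = -2*196/209 = -1*392/209 = -392/209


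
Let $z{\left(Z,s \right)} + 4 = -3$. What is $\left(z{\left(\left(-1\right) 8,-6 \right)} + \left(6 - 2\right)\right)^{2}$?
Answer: $9$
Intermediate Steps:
$z{\left(Z,s \right)} = -7$ ($z{\left(Z,s \right)} = -4 - 3 = -7$)
$\left(z{\left(\left(-1\right) 8,-6 \right)} + \left(6 - 2\right)\right)^{2} = \left(-7 + \left(6 - 2\right)\right)^{2} = \left(-7 + 4\right)^{2} = \left(-3\right)^{2} = 9$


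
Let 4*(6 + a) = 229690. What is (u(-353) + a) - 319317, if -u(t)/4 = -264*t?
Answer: -1269337/2 ≈ -6.3467e+5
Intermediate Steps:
a = 114833/2 (a = -6 + (¼)*229690 = -6 + 114845/2 = 114833/2 ≈ 57417.)
u(t) = 1056*t (u(t) = -(-1056)*t = 1056*t)
(u(-353) + a) - 319317 = (1056*(-353) + 114833/2) - 319317 = (-372768 + 114833/2) - 319317 = -630703/2 - 319317 = -1269337/2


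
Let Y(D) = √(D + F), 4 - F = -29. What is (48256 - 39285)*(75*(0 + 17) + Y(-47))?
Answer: 11438025 + 8971*I*√14 ≈ 1.1438e+7 + 33566.0*I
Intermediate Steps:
F = 33 (F = 4 - 1*(-29) = 4 + 29 = 33)
Y(D) = √(33 + D) (Y(D) = √(D + 33) = √(33 + D))
(48256 - 39285)*(75*(0 + 17) + Y(-47)) = (48256 - 39285)*(75*(0 + 17) + √(33 - 47)) = 8971*(75*17 + √(-14)) = 8971*(1275 + I*√14) = 11438025 + 8971*I*√14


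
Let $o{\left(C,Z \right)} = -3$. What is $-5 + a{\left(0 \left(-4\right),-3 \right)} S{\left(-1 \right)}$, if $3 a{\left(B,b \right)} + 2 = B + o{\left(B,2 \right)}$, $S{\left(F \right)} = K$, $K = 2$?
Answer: $- \frac{25}{3} \approx -8.3333$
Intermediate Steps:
$S{\left(F \right)} = 2$
$a{\left(B,b \right)} = - \frac{5}{3} + \frac{B}{3}$ ($a{\left(B,b \right)} = - \frac{2}{3} + \frac{B - 3}{3} = - \frac{2}{3} + \frac{-3 + B}{3} = - \frac{2}{3} + \left(-1 + \frac{B}{3}\right) = - \frac{5}{3} + \frac{B}{3}$)
$-5 + a{\left(0 \left(-4\right),-3 \right)} S{\left(-1 \right)} = -5 + \left(- \frac{5}{3} + \frac{0 \left(-4\right)}{3}\right) 2 = -5 + \left(- \frac{5}{3} + \frac{1}{3} \cdot 0\right) 2 = -5 + \left(- \frac{5}{3} + 0\right) 2 = -5 - \frac{10}{3} = - \frac{25}{3}$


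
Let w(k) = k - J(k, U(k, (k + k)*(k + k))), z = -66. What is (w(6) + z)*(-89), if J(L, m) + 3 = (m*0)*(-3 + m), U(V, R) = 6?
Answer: 5073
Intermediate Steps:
J(L, m) = -3 (J(L, m) = -3 + (m*0)*(-3 + m) = -3 + 0*(-3 + m) = -3 + 0 = -3)
w(k) = 3 + k (w(k) = k - 1*(-3) = k + 3 = 3 + k)
(w(6) + z)*(-89) = ((3 + 6) - 66)*(-89) = (9 - 66)*(-89) = -57*(-89) = 5073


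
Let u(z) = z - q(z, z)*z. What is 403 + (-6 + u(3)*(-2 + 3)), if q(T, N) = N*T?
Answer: 373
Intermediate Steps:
u(z) = z - z**3 (u(z) = z - z*z*z = z - z**2*z = z - z**3)
403 + (-6 + u(3)*(-2 + 3)) = 403 + (-6 + (3 - 1*3**3)*(-2 + 3)) = 403 + (-6 + (3 - 1*27)*1) = 403 + (-6 + (3 - 27)*1) = 403 + (-6 - 24*1) = 403 + (-6 - 24) = 403 - 30 = 373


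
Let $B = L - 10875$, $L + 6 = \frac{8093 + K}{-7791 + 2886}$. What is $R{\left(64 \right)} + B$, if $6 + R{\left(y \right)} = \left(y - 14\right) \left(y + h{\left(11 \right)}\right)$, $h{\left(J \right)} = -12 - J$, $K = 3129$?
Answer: $- \frac{43356707}{4905} \approx -8839.3$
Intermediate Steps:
$R{\left(y \right)} = -6 + \left(-23 + y\right) \left(-14 + y\right)$ ($R{\left(y \right)} = -6 + \left(y - 14\right) \left(y - 23\right) = -6 + \left(-14 + y\right) \left(y - 23\right) = -6 + \left(-14 + y\right) \left(-23 + y\right) = -6 + \left(-23 + y\right) \left(-14 + y\right)$)
$L = - \frac{40652}{4905}$ ($L = -6 + \frac{8093 + 3129}{-7791 + 2886} = -6 + \frac{11222}{-4905} = -6 + 11222 \left(- \frac{1}{4905}\right) = -6 - \frac{11222}{4905} = - \frac{40652}{4905} \approx -8.2879$)
$B = - \frac{53382527}{4905}$ ($B = - \frac{40652}{4905} - 10875 = - \frac{53382527}{4905} \approx -10883.0$)
$R{\left(64 \right)} + B = \left(316 + 64^{2} - 2368\right) - \frac{53382527}{4905} = \left(316 + 4096 - 2368\right) - \frac{53382527}{4905} = 2044 - \frac{53382527}{4905} = - \frac{43356707}{4905}$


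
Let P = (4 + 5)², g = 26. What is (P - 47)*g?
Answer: 884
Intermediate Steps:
P = 81 (P = 9² = 81)
(P - 47)*g = (81 - 47)*26 = 34*26 = 884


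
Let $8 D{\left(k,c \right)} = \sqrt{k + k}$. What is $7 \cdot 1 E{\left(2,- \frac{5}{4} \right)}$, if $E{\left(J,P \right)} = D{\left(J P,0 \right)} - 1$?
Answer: $-7 + \frac{7 i \sqrt{5}}{8} \approx -7.0 + 1.9566 i$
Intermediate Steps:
$D{\left(k,c \right)} = \frac{\sqrt{2} \sqrt{k}}{8}$ ($D{\left(k,c \right)} = \frac{\sqrt{k + k}}{8} = \frac{\sqrt{2 k}}{8} = \frac{\sqrt{2} \sqrt{k}}{8}$)
$E{\left(J,P \right)} = -1 + \frac{\sqrt{2} \sqrt{J P}}{8}$ ($E{\left(J,P \right)} = \frac{\sqrt{2} \sqrt{J P}}{8} - 1 = -1 + \frac{\sqrt{2} \sqrt{J P}}{8}$)
$7 \cdot 1 E{\left(2,- \frac{5}{4} \right)} = 7 \cdot 1 \left(-1 + \frac{\sqrt{2} \sqrt{2 \left(- \frac{5}{4}\right)}}{8}\right) = 7 \left(-1 + \frac{\sqrt{2} \sqrt{2 \left(\left(-5\right) \frac{1}{4}\right)}}{8}\right) = 7 \left(-1 + \frac{\sqrt{2} \sqrt{2 \left(- \frac{5}{4}\right)}}{8}\right) = 7 \left(-1 + \frac{\sqrt{2} \sqrt{- \frac{5}{2}}}{8}\right) = 7 \left(-1 + \frac{\sqrt{2} \frac{i \sqrt{10}}{2}}{8}\right) = 7 \left(-1 + \frac{i \sqrt{5}}{8}\right) = -7 + \frac{7 i \sqrt{5}}{8}$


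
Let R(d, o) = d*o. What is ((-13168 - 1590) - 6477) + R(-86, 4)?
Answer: -21579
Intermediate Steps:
((-13168 - 1590) - 6477) + R(-86, 4) = ((-13168 - 1590) - 6477) - 86*4 = (-14758 - 6477) - 344 = -21235 - 344 = -21579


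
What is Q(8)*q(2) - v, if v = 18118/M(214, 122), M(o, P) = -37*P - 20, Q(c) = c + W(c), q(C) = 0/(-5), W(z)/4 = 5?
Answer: 9059/2267 ≈ 3.9960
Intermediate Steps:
W(z) = 20 (W(z) = 4*5 = 20)
q(C) = 0 (q(C) = 0*(-⅕) = 0)
Q(c) = 20 + c (Q(c) = c + 20 = 20 + c)
M(o, P) = -20 - 37*P
v = -9059/2267 (v = 18118/(-20 - 37*122) = 18118/(-20 - 4514) = 18118/(-4534) = 18118*(-1/4534) = -9059/2267 ≈ -3.9960)
Q(8)*q(2) - v = (20 + 8)*0 - 1*(-9059/2267) = 28*0 + 9059/2267 = 0 + 9059/2267 = 9059/2267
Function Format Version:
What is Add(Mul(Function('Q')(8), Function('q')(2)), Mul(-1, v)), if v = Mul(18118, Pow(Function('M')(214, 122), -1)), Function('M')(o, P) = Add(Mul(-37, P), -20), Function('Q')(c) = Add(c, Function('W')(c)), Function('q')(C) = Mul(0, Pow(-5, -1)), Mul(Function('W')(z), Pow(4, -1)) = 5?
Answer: Rational(9059, 2267) ≈ 3.9960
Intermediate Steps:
Function('W')(z) = 20 (Function('W')(z) = Mul(4, 5) = 20)
Function('q')(C) = 0 (Function('q')(C) = Mul(0, Rational(-1, 5)) = 0)
Function('Q')(c) = Add(20, c) (Function('Q')(c) = Add(c, 20) = Add(20, c))
Function('M')(o, P) = Add(-20, Mul(-37, P))
v = Rational(-9059, 2267) (v = Mul(18118, Pow(Add(-20, Mul(-37, 122)), -1)) = Mul(18118, Pow(Add(-20, -4514), -1)) = Mul(18118, Pow(-4534, -1)) = Mul(18118, Rational(-1, 4534)) = Rational(-9059, 2267) ≈ -3.9960)
Add(Mul(Function('Q')(8), Function('q')(2)), Mul(-1, v)) = Add(Mul(Add(20, 8), 0), Mul(-1, Rational(-9059, 2267))) = Add(Mul(28, 0), Rational(9059, 2267)) = Add(0, Rational(9059, 2267)) = Rational(9059, 2267)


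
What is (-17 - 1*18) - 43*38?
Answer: -1669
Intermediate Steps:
(-17 - 1*18) - 43*38 = (-17 - 18) - 1634 = -35 - 1634 = -1669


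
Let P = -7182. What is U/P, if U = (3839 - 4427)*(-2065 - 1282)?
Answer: -46858/171 ≈ -274.02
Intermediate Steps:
U = 1968036 (U = -588*(-3347) = 1968036)
U/P = 1968036/(-7182) = 1968036*(-1/7182) = -46858/171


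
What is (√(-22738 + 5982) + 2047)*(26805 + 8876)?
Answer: 73039007 + 71362*I*√4189 ≈ 7.3039e+7 + 4.6187e+6*I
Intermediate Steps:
(√(-22738 + 5982) + 2047)*(26805 + 8876) = (√(-16756) + 2047)*35681 = (2*I*√4189 + 2047)*35681 = (2047 + 2*I*√4189)*35681 = 73039007 + 71362*I*√4189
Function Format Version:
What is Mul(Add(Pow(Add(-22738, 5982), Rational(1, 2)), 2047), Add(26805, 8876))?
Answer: Add(73039007, Mul(71362, I, Pow(4189, Rational(1, 2)))) ≈ Add(7.3039e+7, Mul(4.6187e+6, I))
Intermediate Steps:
Mul(Add(Pow(Add(-22738, 5982), Rational(1, 2)), 2047), Add(26805, 8876)) = Mul(Add(Pow(-16756, Rational(1, 2)), 2047), 35681) = Mul(Add(Mul(2, I, Pow(4189, Rational(1, 2))), 2047), 35681) = Mul(Add(2047, Mul(2, I, Pow(4189, Rational(1, 2)))), 35681) = Add(73039007, Mul(71362, I, Pow(4189, Rational(1, 2))))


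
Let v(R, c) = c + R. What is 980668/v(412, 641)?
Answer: 75436/81 ≈ 931.31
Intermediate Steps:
v(R, c) = R + c
980668/v(412, 641) = 980668/(412 + 641) = 980668/1053 = 980668*(1/1053) = 75436/81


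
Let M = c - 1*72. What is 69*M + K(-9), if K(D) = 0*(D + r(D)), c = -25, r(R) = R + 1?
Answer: -6693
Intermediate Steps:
r(R) = 1 + R
K(D) = 0 (K(D) = 0*(D + (1 + D)) = 0*(1 + 2*D) = 0)
M = -97 (M = -25 - 1*72 = -25 - 72 = -97)
69*M + K(-9) = 69*(-97) + 0 = -6693 + 0 = -6693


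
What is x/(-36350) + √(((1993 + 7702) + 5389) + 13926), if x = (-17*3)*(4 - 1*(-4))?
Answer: 204/18175 + √29010 ≈ 170.33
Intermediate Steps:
x = -408 (x = -51*(4 + 4) = -51*8 = -408)
x/(-36350) + √(((1993 + 7702) + 5389) + 13926) = -408/(-36350) + √(((1993 + 7702) + 5389) + 13926) = -408*(-1/36350) + √((9695 + 5389) + 13926) = 204/18175 + √(15084 + 13926) = 204/18175 + √29010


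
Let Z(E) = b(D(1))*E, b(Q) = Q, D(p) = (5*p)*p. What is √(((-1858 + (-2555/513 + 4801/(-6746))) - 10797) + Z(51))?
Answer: I*√16508434679774646/1153566 ≈ 111.38*I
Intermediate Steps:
D(p) = 5*p²
Z(E) = 5*E (Z(E) = (5*1²)*E = (5*1)*E = 5*E)
√(((-1858 + (-2555/513 + 4801/(-6746))) - 10797) + Z(51)) = √(((-1858 + (-2555/513 + 4801/(-6746))) - 10797) + 5*51) = √(((-1858 + (-2555*1/513 + 4801*(-1/6746))) - 10797) + 255) = √(((-1858 + (-2555/513 - 4801/6746)) - 10797) + 255) = √(((-1858 - 19698943/3460698) - 10797) + 255) = √((-6449675827/3460698 - 10797) + 255) = √(-43814832133/3460698 + 255) = √(-42932354143/3460698) = I*√16508434679774646/1153566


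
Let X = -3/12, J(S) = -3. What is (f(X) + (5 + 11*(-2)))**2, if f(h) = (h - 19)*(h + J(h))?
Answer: 531441/256 ≈ 2075.9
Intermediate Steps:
X = -1/4 (X = -3*1/12 = -1/4 ≈ -0.25000)
f(h) = (-19 + h)*(-3 + h) (f(h) = (h - 19)*(h - 3) = (-19 + h)*(-3 + h))
(f(X) + (5 + 11*(-2)))**2 = ((57 + (-1/4)**2 - 22*(-1/4)) + (5 + 11*(-2)))**2 = ((57 + 1/16 + 11/2) + (5 - 22))**2 = (1001/16 - 17)**2 = (729/16)**2 = 531441/256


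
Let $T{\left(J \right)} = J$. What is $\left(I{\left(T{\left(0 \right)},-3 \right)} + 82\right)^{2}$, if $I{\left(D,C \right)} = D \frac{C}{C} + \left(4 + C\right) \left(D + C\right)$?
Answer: $6241$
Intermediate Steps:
$I{\left(D,C \right)} = D + \left(4 + C\right) \left(C + D\right)$ ($I{\left(D,C \right)} = D 1 + \left(4 + C\right) \left(C + D\right) = D + \left(4 + C\right) \left(C + D\right)$)
$\left(I{\left(T{\left(0 \right)},-3 \right)} + 82\right)^{2} = \left(\left(\left(-3\right)^{2} + 4 \left(-3\right) + 5 \cdot 0 - 0\right) + 82\right)^{2} = \left(\left(9 - 12 + 0 + 0\right) + 82\right)^{2} = \left(-3 + 82\right)^{2} = 79^{2} = 6241$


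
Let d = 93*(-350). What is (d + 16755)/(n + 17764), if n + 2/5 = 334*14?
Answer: -78975/112198 ≈ -0.70389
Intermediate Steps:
d = -32550
n = 23378/5 (n = -⅖ + 334*14 = -⅖ + 4676 = 23378/5 ≈ 4675.6)
(d + 16755)/(n + 17764) = (-32550 + 16755)/(23378/5 + 17764) = -15795/112198/5 = -15795*5/112198 = -78975/112198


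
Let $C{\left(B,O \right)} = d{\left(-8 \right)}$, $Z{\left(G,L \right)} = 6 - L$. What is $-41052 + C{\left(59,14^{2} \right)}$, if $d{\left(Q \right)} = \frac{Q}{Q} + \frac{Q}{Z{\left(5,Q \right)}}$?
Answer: $- \frac{287361}{7} \approx -41052.0$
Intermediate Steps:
$d{\left(Q \right)} = 1 + \frac{Q}{6 - Q}$ ($d{\left(Q \right)} = \frac{Q}{Q} + \frac{Q}{6 - Q} = 1 + \frac{Q}{6 - Q}$)
$C{\left(B,O \right)} = \frac{3}{7}$ ($C{\left(B,O \right)} = - \frac{6}{-6 - 8} = - \frac{6}{-14} = \left(-6\right) \left(- \frac{1}{14}\right) = \frac{3}{7}$)
$-41052 + C{\left(59,14^{2} \right)} = -41052 + \frac{3}{7} = - \frac{287361}{7}$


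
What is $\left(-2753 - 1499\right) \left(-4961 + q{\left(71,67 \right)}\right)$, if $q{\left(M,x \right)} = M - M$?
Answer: $21094172$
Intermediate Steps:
$q{\left(M,x \right)} = 0$
$\left(-2753 - 1499\right) \left(-4961 + q{\left(71,67 \right)}\right) = \left(-2753 - 1499\right) \left(-4961 + 0\right) = \left(-4252\right) \left(-4961\right) = 21094172$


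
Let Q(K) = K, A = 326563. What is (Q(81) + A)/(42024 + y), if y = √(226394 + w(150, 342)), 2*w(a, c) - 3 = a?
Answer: 27453774912/3531580211 - 326644*√905882/3531580211 ≈ 7.6858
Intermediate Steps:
w(a, c) = 3/2 + a/2
y = √905882/2 (y = √(226394 + (3/2 + (½)*150)) = √(226394 + (3/2 + 75)) = √(226394 + 153/2) = √(452941/2) = √905882/2 ≈ 475.89)
(Q(81) + A)/(42024 + y) = (81 + 326563)/(42024 + √905882/2) = 326644/(42024 + √905882/2)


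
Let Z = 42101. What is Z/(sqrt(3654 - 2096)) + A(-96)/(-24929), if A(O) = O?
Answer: 96/24929 + 42101*sqrt(1558)/1558 ≈ 1066.6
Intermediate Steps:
Z/(sqrt(3654 - 2096)) + A(-96)/(-24929) = 42101/(sqrt(3654 - 2096)) - 96/(-24929) = 42101/(sqrt(1558)) - 96*(-1/24929) = 42101*(sqrt(1558)/1558) + 96/24929 = 42101*sqrt(1558)/1558 + 96/24929 = 96/24929 + 42101*sqrt(1558)/1558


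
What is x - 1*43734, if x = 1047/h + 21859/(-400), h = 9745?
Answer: -34137545831/779600 ≈ -43789.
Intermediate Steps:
x = -42519431/779600 (x = 1047/9745 + 21859/(-400) = 1047*(1/9745) + 21859*(-1/400) = 1047/9745 - 21859/400 = -42519431/779600 ≈ -54.540)
x - 1*43734 = -42519431/779600 - 1*43734 = -42519431/779600 - 43734 = -34137545831/779600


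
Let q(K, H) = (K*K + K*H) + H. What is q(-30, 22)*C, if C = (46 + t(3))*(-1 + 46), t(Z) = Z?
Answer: 577710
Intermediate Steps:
q(K, H) = H + K² + H*K (q(K, H) = (K² + H*K) + H = H + K² + H*K)
C = 2205 (C = (46 + 3)*(-1 + 46) = 49*45 = 2205)
q(-30, 22)*C = (22 + (-30)² + 22*(-30))*2205 = (22 + 900 - 660)*2205 = 262*2205 = 577710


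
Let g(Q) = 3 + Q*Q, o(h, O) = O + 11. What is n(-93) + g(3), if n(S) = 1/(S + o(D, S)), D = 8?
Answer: 2099/175 ≈ 11.994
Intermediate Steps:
o(h, O) = 11 + O
g(Q) = 3 + Q²
n(S) = 1/(11 + 2*S) (n(S) = 1/(S + (11 + S)) = 1/(11 + 2*S))
n(-93) + g(3) = 1/(11 + 2*(-93)) + (3 + 3²) = 1/(11 - 186) + (3 + 9) = 1/(-175) + 12 = -1/175 + 12 = 2099/175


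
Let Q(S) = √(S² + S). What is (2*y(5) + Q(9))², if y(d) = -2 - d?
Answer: 286 - 84*√10 ≈ 20.369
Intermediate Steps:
Q(S) = √(S + S²)
(2*y(5) + Q(9))² = (2*(-2 - 1*5) + √(9*(1 + 9)))² = (2*(-2 - 5) + √(9*10))² = (2*(-7) + √90)² = (-14 + 3*√10)²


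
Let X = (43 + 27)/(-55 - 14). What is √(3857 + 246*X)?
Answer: 3*√212037/23 ≈ 60.062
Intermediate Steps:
X = -70/69 (X = 70/(-69) = 70*(-1/69) = -70/69 ≈ -1.0145)
√(3857 + 246*X) = √(3857 + 246*(-70/69)) = √(3857 - 5740/23) = √(82971/23) = 3*√212037/23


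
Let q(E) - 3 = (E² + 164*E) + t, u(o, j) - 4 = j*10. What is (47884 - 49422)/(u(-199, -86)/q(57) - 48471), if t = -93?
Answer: 19235766/606227653 ≈ 0.031730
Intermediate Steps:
u(o, j) = 4 + 10*j (u(o, j) = 4 + j*10 = 4 + 10*j)
q(E) = -90 + E² + 164*E (q(E) = 3 + ((E² + 164*E) - 93) = 3 + (-93 + E² + 164*E) = -90 + E² + 164*E)
(47884 - 49422)/(u(-199, -86)/q(57) - 48471) = (47884 - 49422)/((4 + 10*(-86))/(-90 + 57² + 164*57) - 48471) = -1538/((4 - 860)/(-90 + 3249 + 9348) - 48471) = -1538/(-856/12507 - 48471) = -1538/(-606227653/12507) = -1538*(-12507/606227653) = 19235766/606227653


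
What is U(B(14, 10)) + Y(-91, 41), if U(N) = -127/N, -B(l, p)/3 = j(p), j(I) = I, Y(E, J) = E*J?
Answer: -111803/30 ≈ -3726.8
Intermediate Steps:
B(l, p) = -3*p
U(B(14, 10)) + Y(-91, 41) = -127/((-3*10)) - 91*41 = -127/(-30) - 3731 = -127*(-1/30) - 3731 = 127/30 - 3731 = -111803/30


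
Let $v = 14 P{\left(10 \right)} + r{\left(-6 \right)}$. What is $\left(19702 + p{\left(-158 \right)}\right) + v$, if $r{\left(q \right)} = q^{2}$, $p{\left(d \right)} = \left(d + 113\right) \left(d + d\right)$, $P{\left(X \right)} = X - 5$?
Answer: $34028$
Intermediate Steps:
$P{\left(X \right)} = -5 + X$ ($P{\left(X \right)} = X - 5 = -5 + X$)
$p{\left(d \right)} = 2 d \left(113 + d\right)$ ($p{\left(d \right)} = \left(113 + d\right) 2 d = 2 d \left(113 + d\right)$)
$v = 106$ ($v = 14 \left(-5 + 10\right) + \left(-6\right)^{2} = 14 \cdot 5 + 36 = 70 + 36 = 106$)
$\left(19702 + p{\left(-158 \right)}\right) + v = \left(19702 + 2 \left(-158\right) \left(113 - 158\right)\right) + 106 = \left(19702 + 2 \left(-158\right) \left(-45\right)\right) + 106 = \left(19702 + 14220\right) + 106 = 33922 + 106 = 34028$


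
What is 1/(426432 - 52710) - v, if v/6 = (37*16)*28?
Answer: -37168895231/373722 ≈ -99456.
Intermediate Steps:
v = 99456 (v = 6*((37*16)*28) = 6*(592*28) = 6*16576 = 99456)
1/(426432 - 52710) - v = 1/(426432 - 52710) - 1*99456 = 1/373722 - 99456 = -37168895231/373722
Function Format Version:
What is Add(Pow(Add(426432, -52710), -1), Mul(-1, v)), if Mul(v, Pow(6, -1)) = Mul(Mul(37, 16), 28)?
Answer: Rational(-37168895231, 373722) ≈ -99456.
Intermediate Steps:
v = 99456 (v = Mul(6, Mul(Mul(37, 16), 28)) = Mul(6, Mul(592, 28)) = Mul(6, 16576) = 99456)
Add(Pow(Add(426432, -52710), -1), Mul(-1, v)) = Add(Pow(Add(426432, -52710), -1), Mul(-1, 99456)) = Add(Pow(373722, -1), -99456) = Add(Rational(1, 373722), -99456) = Rational(-37168895231, 373722)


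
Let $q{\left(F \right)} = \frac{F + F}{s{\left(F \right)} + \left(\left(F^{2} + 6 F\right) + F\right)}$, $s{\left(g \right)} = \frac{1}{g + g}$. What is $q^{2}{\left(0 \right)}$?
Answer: $0$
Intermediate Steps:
$s{\left(g \right)} = \frac{1}{2 g}$
$q{\left(F \right)} = \frac{2 F}{F^{2} + \frac{1}{2 F} + 7 F}$ ($q{\left(F \right)} = \frac{F + F}{\frac{1}{2 F} + \left(\left(F^{2} + 6 F\right) + F\right)} = \frac{2 F}{\frac{1}{2 F} + \left(F^{2} + 7 F\right)} = \frac{2 F}{F^{2} + \frac{1}{2 F} + 7 F}$)
$q^{2}{\left(0 \right)} = \left(\frac{4 \cdot 0^{2}}{1 + 2 \cdot 0^{2} \left(7 + 0\right)}\right)^{2} = \left(4 \cdot 0 \frac{1}{1 + 2 \cdot 0 \cdot 7}\right)^{2} = \left(4 \cdot 0 \frac{1}{1 + 0}\right)^{2} = \left(4 \cdot 0 \cdot 1^{-1}\right)^{2} = \left(4 \cdot 0 \cdot 1\right)^{2} = 0^{2} = 0$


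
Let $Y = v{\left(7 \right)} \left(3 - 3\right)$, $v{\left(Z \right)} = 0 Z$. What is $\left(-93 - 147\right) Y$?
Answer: $0$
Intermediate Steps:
$v{\left(Z \right)} = 0$
$Y = 0$ ($Y = 0 \left(3 - 3\right) = 0 \cdot 0 = 0$)
$\left(-93 - 147\right) Y = \left(-93 - 147\right) 0 = \left(-240\right) 0 = 0$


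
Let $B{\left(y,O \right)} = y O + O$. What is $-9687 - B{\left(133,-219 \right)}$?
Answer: $19659$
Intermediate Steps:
$B{\left(y,O \right)} = O + O y$ ($B{\left(y,O \right)} = O y + O = O + O y$)
$-9687 - B{\left(133,-219 \right)} = -9687 - - 219 \left(1 + 133\right) = -9687 - \left(-219\right) 134 = -9687 - -29346 = -9687 + 29346 = 19659$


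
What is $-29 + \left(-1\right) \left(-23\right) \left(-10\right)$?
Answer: $-259$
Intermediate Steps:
$-29 + \left(-1\right) \left(-23\right) \left(-10\right) = -29 + 23 \left(-10\right) = -29 - 230 = -259$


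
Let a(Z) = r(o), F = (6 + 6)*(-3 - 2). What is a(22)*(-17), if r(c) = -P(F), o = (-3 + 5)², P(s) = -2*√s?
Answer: -68*I*√15 ≈ -263.36*I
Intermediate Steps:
F = -60 (F = 12*(-5) = -60)
o = 4 (o = 2² = 4)
r(c) = 4*I*√15 (r(c) = -(-2)*√(-60) = -(-2)*2*I*√15 = -(-4)*I*√15 = 4*I*√15)
a(Z) = 4*I*√15
a(22)*(-17) = (4*I*√15)*(-17) = -68*I*√15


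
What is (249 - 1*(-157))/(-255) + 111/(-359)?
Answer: -174059/91545 ≈ -1.9013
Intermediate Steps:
(249 - 1*(-157))/(-255) + 111/(-359) = (249 + 157)*(-1/255) + 111*(-1/359) = 406*(-1/255) - 111/359 = -406/255 - 111/359 = -174059/91545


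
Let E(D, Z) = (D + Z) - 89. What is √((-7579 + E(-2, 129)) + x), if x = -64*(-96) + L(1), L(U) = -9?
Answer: I*√1406 ≈ 37.497*I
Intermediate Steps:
E(D, Z) = -89 + D + Z
x = 6135 (x = -64*(-96) - 9 = 6144 - 9 = 6135)
√((-7579 + E(-2, 129)) + x) = √((-7579 + (-89 - 2 + 129)) + 6135) = √((-7579 + 38) + 6135) = √(-7541 + 6135) = √(-1406) = I*√1406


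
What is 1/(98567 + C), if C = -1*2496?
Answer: 1/96071 ≈ 1.0409e-5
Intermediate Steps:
C = -2496
1/(98567 + C) = 1/(98567 - 2496) = 1/96071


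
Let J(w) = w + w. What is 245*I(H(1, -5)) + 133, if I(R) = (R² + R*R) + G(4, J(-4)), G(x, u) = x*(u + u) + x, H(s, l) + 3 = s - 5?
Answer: 9443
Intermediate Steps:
J(w) = 2*w
H(s, l) = -8 + s (H(s, l) = -3 + (s - 5) = -3 + (-5 + s) = -8 + s)
G(x, u) = x + 2*u*x (G(x, u) = x*(2*u) + x = 2*u*x + x = x + 2*u*x)
I(R) = -60 + 2*R² (I(R) = (R² + R*R) + 4*(1 + 2*(2*(-4))) = (R² + R²) + 4*(1 + 2*(-8)) = 2*R² + 4*(1 - 16) = 2*R² + 4*(-15) = 2*R² - 60 = -60 + 2*R²)
245*I(H(1, -5)) + 133 = 245*(-60 + 2*(-8 + 1)²) + 133 = 245*(-60 + 2*(-7)²) + 133 = 245*(-60 + 2*49) + 133 = 245*(-60 + 98) + 133 = 245*38 + 133 = 9310 + 133 = 9443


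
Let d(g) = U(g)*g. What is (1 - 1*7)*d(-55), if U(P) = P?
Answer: -18150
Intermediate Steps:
d(g) = g**2 (d(g) = g*g = g**2)
(1 - 1*7)*d(-55) = (1 - 1*7)*(-55)**2 = (1 - 7)*3025 = -6*3025 = -18150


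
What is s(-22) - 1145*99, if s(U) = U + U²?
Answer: -112893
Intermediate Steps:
s(-22) - 1145*99 = -22*(1 - 22) - 1145*99 = -22*(-21) - 113355 = 462 - 113355 = -112893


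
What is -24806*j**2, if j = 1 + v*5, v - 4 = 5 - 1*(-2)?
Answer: -77791616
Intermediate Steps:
v = 11 (v = 4 + (5 - 1*(-2)) = 4 + (5 + 2) = 4 + 7 = 11)
j = 56 (j = 1 + 11*5 = 1 + 55 = 56)
-24806*j**2 = -24806*56**2 = -24806*3136 = -77791616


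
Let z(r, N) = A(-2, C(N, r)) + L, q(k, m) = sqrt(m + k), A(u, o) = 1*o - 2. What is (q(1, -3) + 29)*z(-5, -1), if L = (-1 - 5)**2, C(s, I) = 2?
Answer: 1044 + 36*I*sqrt(2) ≈ 1044.0 + 50.912*I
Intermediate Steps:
L = 36 (L = (-6)**2 = 36)
A(u, o) = -2 + o (A(u, o) = o - 2 = -2 + o)
q(k, m) = sqrt(k + m)
z(r, N) = 36 (z(r, N) = (-2 + 2) + 36 = 0 + 36 = 36)
(q(1, -3) + 29)*z(-5, -1) = (sqrt(1 - 3) + 29)*36 = (sqrt(-2) + 29)*36 = (I*sqrt(2) + 29)*36 = (29 + I*sqrt(2))*36 = 1044 + 36*I*sqrt(2)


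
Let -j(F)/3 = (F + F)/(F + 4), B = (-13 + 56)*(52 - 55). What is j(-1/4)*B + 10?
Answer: -208/5 ≈ -41.600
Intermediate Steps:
B = -129 (B = 43*(-3) = -129)
j(F) = -6*F/(4 + F) (j(F) = -3*(F + F)/(F + 4) = -3*2*F/(4 + F) = -6*F/(4 + F))
j(-1/4)*B + 10 = -6*(-1/4)/(4 - 1/4)*(-129) + 10 = -6*(-1*¼)/(4 - 1*¼)*(-129) + 10 = -6*(-¼)/(4 - ¼)*(-129) + 10 = -6*(-¼)/15/4*(-129) + 10 = -6*(-¼)*4/15*(-129) + 10 = (⅖)*(-129) + 10 = -258/5 + 10 = -208/5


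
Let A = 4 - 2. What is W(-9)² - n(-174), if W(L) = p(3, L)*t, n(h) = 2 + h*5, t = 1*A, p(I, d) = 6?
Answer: 1012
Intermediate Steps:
A = 2
t = 2 (t = 1*2 = 2)
n(h) = 2 + 5*h
W(L) = 12 (W(L) = 6*2 = 12)
W(-9)² - n(-174) = 12² - (2 + 5*(-174)) = 144 - (2 - 870) = 144 - 1*(-868) = 144 + 868 = 1012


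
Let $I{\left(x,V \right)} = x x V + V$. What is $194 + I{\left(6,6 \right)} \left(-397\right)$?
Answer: $-87940$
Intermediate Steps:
$I{\left(x,V \right)} = V + V x^{2}$ ($I{\left(x,V \right)} = x^{2} V + V = V x^{2} + V = V + V x^{2}$)
$194 + I{\left(6,6 \right)} \left(-397\right) = 194 + 6 \left(1 + 6^{2}\right) \left(-397\right) = 194 + 6 \left(1 + 36\right) \left(-397\right) = 194 + 6 \cdot 37 \left(-397\right) = 194 + 222 \left(-397\right) = 194 - 88134 = -87940$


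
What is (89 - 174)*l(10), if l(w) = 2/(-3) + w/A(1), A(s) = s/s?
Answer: -2380/3 ≈ -793.33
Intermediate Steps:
A(s) = 1
l(w) = -2/3 + w (l(w) = 2/(-3) + w/1 = 2*(-1/3) + w*1 = -2/3 + w)
(89 - 174)*l(10) = (89 - 174)*(-2/3 + 10) = -85*28/3 = -2380/3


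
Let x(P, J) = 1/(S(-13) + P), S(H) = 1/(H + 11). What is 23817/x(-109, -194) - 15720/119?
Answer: -620726277/238 ≈ -2.6081e+6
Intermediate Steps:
S(H) = 1/(11 + H)
x(P, J) = 1/(-1/2 + P) (x(P, J) = 1/(1/(11 - 13) + P) = 1/(1/(-2) + P) = 1/(-1/2 + P))
23817/x(-109, -194) - 15720/119 = 23817/((2/(-1 + 2*(-109)))) - 15720/119 = 23817/((2/(-1 - 218))) - 15720*1/119 = 23817/((2/(-219))) - 15720/119 = 23817/((2*(-1/219))) - 15720/119 = 23817/(-2/219) - 15720/119 = 23817*(-219/2) - 15720/119 = -5215923/2 - 15720/119 = -620726277/238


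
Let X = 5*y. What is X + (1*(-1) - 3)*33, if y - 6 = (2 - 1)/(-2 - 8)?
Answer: -205/2 ≈ -102.50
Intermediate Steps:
y = 59/10 (y = 6 + (2 - 1)/(-2 - 8) = 6 + 1/(-10) = 6 + 1*(-⅒) = 6 - ⅒ = 59/10 ≈ 5.9000)
X = 59/2 (X = 5*(59/10) = 59/2 ≈ 29.500)
X + (1*(-1) - 3)*33 = 59/2 + (1*(-1) - 3)*33 = 59/2 + (-1 - 3)*33 = 59/2 - 4*33 = 59/2 - 132 = -205/2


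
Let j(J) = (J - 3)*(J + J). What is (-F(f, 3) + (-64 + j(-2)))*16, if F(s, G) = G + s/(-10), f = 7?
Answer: -3704/5 ≈ -740.80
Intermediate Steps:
j(J) = 2*J*(-3 + J) (j(J) = (-3 + J)*(2*J) = 2*J*(-3 + J))
F(s, G) = G - s/10 (F(s, G) = G + s*(-1/10) = G - s/10)
(-F(f, 3) + (-64 + j(-2)))*16 = (-(3 - 1/10*7) + (-64 + 2*(-2)*(-3 - 2)))*16 = (-(3 - 7/10) + (-64 + 2*(-2)*(-5)))*16 = (-1*23/10 + (-64 + 20))*16 = (-23/10 - 44)*16 = -463/10*16 = -3704/5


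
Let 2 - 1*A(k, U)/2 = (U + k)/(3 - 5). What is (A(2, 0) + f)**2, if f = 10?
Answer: 256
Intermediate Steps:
A(k, U) = 4 + U + k (A(k, U) = 4 - 2*(U + k)/(3 - 5) = 4 - 2*(U + k)/(-2) = 4 - 2*(U + k)*(-1)/2 = 4 - 2*(-U/2 - k/2) = 4 + (U + k) = 4 + U + k)
(A(2, 0) + f)**2 = ((4 + 0 + 2) + 10)**2 = (6 + 10)**2 = 16**2 = 256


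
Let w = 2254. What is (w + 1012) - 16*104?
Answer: 1602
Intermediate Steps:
(w + 1012) - 16*104 = (2254 + 1012) - 16*104 = 3266 - 1664 = 1602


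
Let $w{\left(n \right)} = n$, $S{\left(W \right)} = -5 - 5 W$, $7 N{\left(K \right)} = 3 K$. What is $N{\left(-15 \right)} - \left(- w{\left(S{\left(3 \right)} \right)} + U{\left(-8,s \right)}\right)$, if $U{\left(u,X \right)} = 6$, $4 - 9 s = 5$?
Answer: $- \frac{227}{7} \approx -32.429$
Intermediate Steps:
$s = - \frac{1}{9}$ ($s = \frac{4}{9} - \frac{5}{9} = - \frac{1}{9} \approx -0.11111$)
$N{\left(K \right)} = \frac{3 K}{7}$
$N{\left(-15 \right)} - \left(- w{\left(S{\left(3 \right)} \right)} + U{\left(-8,s \right)}\right) = \frac{3}{7} \left(-15\right) - 26 = - \frac{45}{7} - 26 = - \frac{227}{7}$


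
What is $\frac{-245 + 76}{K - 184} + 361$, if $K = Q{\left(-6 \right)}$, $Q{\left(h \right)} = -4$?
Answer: $\frac{68037}{188} \approx 361.9$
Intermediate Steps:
$K = -4$
$\frac{-245 + 76}{K - 184} + 361 = \frac{-245 + 76}{-4 - 184} + 361 = - \frac{169}{-188} + 361 = \left(-169\right) \left(- \frac{1}{188}\right) + 361 = \frac{169}{188} + 361 = \frac{68037}{188}$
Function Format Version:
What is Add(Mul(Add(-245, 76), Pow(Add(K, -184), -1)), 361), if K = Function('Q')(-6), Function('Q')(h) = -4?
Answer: Rational(68037, 188) ≈ 361.90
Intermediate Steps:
K = -4
Add(Mul(Add(-245, 76), Pow(Add(K, -184), -1)), 361) = Add(Mul(Add(-245, 76), Pow(Add(-4, -184), -1)), 361) = Add(Mul(-169, Pow(-188, -1)), 361) = Add(Mul(-169, Rational(-1, 188)), 361) = Add(Rational(169, 188), 361) = Rational(68037, 188)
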